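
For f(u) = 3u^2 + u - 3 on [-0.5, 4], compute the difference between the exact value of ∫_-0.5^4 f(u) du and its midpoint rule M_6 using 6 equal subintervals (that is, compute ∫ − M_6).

Exact integral: ∫_-0.5^4 f(u) du = 58.5.
M_6 = 57.8671875.
Error = 58.5 − 57.8671875 = 0.6328125.

0.6328125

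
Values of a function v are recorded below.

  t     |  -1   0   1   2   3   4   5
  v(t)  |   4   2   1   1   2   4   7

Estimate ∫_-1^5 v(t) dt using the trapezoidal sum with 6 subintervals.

Δt = 1.
T_6 = (1/2)·[4 + 2·2 + 2·1 + 2·1 + 2·2 + 2·4 + 7] = 15.5.

15.5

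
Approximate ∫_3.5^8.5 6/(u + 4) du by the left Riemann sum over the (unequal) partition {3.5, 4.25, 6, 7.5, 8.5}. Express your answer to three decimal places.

3.294

Subinterval widths: 0.75, 1.75, 1.5, 1.
Left endpoints: 3.5, 4.25, 6, 7.5.
f(3.5) = 0.8, f(4.25) = 8/11, f(6) = 0.6, f(7.5) = 12/23.
Sum = Σ Δu_i · f(u_i).
Sum ≈ 3.294.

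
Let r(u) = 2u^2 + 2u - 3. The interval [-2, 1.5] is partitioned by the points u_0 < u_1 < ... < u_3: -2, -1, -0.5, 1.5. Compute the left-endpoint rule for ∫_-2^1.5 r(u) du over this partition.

Subinterval widths: 1, 0.5, 2.
Left endpoints: -2, -1, -0.5.
r(-2) = 1, r(-1) = -3, r(-0.5) = -3.5.
Sum = Σ Δu_i · r(u_i).
Sum = -7.5.

-7.5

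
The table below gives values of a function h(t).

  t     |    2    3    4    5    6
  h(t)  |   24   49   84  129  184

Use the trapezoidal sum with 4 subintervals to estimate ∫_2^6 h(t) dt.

Δt = 1.
T_4 = (1/2)·[24 + 2·49 + 2·84 + 2·129 + 184] = 366.

366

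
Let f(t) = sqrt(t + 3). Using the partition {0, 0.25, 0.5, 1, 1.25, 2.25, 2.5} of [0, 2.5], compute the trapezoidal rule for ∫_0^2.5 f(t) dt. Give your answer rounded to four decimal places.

Subinterval widths: 0.25, 0.25, 0.5, 0.25, 1, 0.25.
f(0) ≈ 1.7321, f(0.25) ≈ 1.8028, f(0.5) ≈ 1.8708, f(1) ≈ 2.0000, f(1.25) ≈ 2.0616, f(2.25) ≈ 2.2913, f(2.5) ≈ 2.3452.
On each subinterval the trapezoid contributes (Δt_i/2)·[f(t_{i-1}) + f(t_i)].
Sum ≈ 5.1324.

5.1324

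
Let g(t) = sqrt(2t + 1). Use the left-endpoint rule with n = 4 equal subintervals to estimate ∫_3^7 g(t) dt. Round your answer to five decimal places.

12.56793

Δt = (7 − 3)/4 = 1.
Left endpoints: 3, 4, 5, 6.
g(3) ≈ 2.64575, g(4) ≈ 3.00000, g(5) ≈ 3.31662, g(6) ≈ 3.60555.
Sum = Δt · [g(3) + g(4) + g(5) + g(6)].
Sum ≈ 12.56793.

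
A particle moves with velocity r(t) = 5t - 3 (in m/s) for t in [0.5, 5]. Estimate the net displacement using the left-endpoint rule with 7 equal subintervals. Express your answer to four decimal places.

41.1429

Δt = (5 − 0.5)/7 = 9/14.
Left endpoints: 0.5, 8/7, 25/14, 17/7, 43/14, 26/7, 61/14.
r(0.5) = -0.5, r(8/7) = 19/7, r(25/14) = 83/14, r(17/7) = 64/7, r(43/14) = 173/14, r(26/7) = 109/7, r(61/14) = 263/14.
Sum = Δt · [r(0.5) + r(8/7) + r(25/14) + ...].
Sum ≈ 41.1429.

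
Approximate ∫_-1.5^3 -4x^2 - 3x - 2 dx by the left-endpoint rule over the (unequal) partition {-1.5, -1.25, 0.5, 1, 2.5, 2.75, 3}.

-44

Subinterval widths: 0.25, 1.75, 0.5, 1.5, 0.25, 0.25.
Left endpoints: -1.5, -1.25, 0.5, 1, 2.5, 2.75.
f(-1.5) = -6.5, f(-1.25) = -4.5, f(0.5) = -4.5, f(1) = -9, f(2.5) = -34.5, f(2.75) = -40.5.
Sum = Σ Δx_i · f(x_i).
Sum = -44.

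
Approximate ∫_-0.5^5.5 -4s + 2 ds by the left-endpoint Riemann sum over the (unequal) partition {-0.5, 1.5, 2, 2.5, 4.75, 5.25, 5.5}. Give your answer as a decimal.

Subinterval widths: 2, 0.5, 0.5, 2.25, 0.5, 0.25.
Left endpoints: -0.5, 1.5, 2, 2.5, 4.75, 5.25.
f(-0.5) = 4, f(1.5) = -4, f(2) = -6, f(2.5) = -8, f(4.75) = -17, f(5.25) = -19.
Sum = Σ Δs_i · f(s_i).
Sum = -28.25.

-28.25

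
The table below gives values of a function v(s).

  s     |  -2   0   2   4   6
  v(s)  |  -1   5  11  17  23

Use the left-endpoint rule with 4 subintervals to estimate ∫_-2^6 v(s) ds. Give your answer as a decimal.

Δs = 2.
Sum = 2·[(-1) + 5 + 11 + 17] = 64.

64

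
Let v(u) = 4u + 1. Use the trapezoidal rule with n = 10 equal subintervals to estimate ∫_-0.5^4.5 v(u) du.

Δu = (4.5 − (-0.5))/10 = 0.5.
v(-0.5) = -1, v(0) = 1, v(0.5) = 3, v(1) = 5, v(1.5) = 7, v(2) = 9, v(2.5) = 11, v(3) = 13, v(3.5) = 15, v(4) = 17, v(4.5) = 19.
T_10 = (Δu/2)·[v(u_0) + 2v(u_1) + ... + 2v(u_{9}) + v(u_10)].
Sum = 45.

45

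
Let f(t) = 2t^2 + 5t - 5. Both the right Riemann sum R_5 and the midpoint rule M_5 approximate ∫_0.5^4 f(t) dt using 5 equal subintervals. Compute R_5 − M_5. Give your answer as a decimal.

18.0075

R_5 = 82.18.
M_5 = 64.1725.
R_5 − M_5 = 18.0075.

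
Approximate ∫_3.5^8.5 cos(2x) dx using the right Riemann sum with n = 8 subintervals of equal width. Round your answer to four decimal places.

Δx = (8.5 − 3.5)/8 = 0.625.
Right endpoints: 4.125, 4.75, 5.375, 6, 6.625, 7.25, 7.875, 8.5.
f(4.125) ≈ -0.3857, f(4.75) ≈ -0.9972, f(5.375) ≈ -0.2431, f(6) ≈ 0.8439, f(6.625) ≈ 0.7753, f(7.25) ≈ -0.3549, f(7.875) ≈ -0.9991, f(8.5) ≈ -0.2752.
Sum = Δx · [f(4.125) + f(4.75) + f(5.375) + ...].
Sum ≈ -1.0226.

-1.0226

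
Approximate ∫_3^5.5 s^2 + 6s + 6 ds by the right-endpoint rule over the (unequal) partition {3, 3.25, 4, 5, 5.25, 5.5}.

138.09375

Subinterval widths: 0.25, 0.75, 1, 0.25, 0.25.
Right endpoints: 3.25, 4, 5, 5.25, 5.5.
f(3.25) = 36.0625, f(4) = 46, f(5) = 61, f(5.25) = 65.0625, f(5.5) = 69.25.
Sum = Σ Δs_i · f(s_i).
Sum = 138.09375.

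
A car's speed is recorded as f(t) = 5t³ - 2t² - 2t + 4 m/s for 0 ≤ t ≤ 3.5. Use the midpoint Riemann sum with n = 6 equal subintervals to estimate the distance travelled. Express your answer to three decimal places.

158.338

Δt = (3.5 − 0)/6 = 7/12.
Midpoints: 7/24, 0.875, 35/24, 49/24, 2.625, 77/24.
f(7/24) = 46595/13824, f(0.875) = 2083/512, f(35/24) = 170551/13824, f(49/24) = 471845/13824, f(2.625) = 38609/512, f(77/24) = 1964665/13824.
Sum = Δt · [f(7/24) + f(0.875) + f(35/24) + ...].
Sum ≈ 158.338.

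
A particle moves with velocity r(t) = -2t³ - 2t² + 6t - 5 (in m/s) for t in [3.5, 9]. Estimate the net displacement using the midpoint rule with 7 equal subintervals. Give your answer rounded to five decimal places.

-3472.95886

Δt = (9 − 3.5)/7 = 11/14.
Midpoints: 109/28, 131/28, 153/28, 6.25, 197/28, 219/28, 241/28.
r(109/28) = -1426209/10976, r(131/28) = -2475367/10976, r(153/28) = -3932053/10976, r(6.25) = -533.90625, r(197/28) = -8323561/10976, r(219/28) = -11386159/10976, r(241/28) = -15111837/10976.
Sum = Δt · [r(109/28) + r(131/28) + r(153/28) + ...].
Sum ≈ -3472.95886.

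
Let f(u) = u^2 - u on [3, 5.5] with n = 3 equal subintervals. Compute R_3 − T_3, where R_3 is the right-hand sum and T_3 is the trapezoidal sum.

7.8125

R_3 ≈ 43.935185.
T_3 ≈ 36.122685.
R_3 − T_3 = 7.8125.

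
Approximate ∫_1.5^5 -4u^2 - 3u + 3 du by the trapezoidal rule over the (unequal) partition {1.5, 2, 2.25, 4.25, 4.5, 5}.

Subinterval widths: 0.5, 0.25, 2, 0.25, 0.5.
f(1.5) = -10.5, f(2) = -19, f(2.25) = -24, f(4.25) = -82, f(4.5) = -91.5, f(5) = -112.
On each subinterval the trapezoid contributes (Δu_i/2)·[f(u_{i-1}) + f(u_i)].
Sum = -191.3125.

-191.3125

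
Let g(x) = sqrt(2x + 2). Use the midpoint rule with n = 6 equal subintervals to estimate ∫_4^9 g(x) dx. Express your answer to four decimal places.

Δx = (9 − 4)/6 = 5/6.
Midpoints: 53/12, 5.25, 73/12, 83/12, 7.75, 103/12.
g(53/12) ≈ 3.2914, g(5.25) ≈ 3.5355, g(73/12) ≈ 3.7639, g(83/12) ≈ 3.9791, g(7.75) ≈ 4.1833, g(103/12) ≈ 4.3780.
Sum = Δx · [g(53/12) + g(5.25) + g(73/12) + ...].
Sum ≈ 19.2760.

19.2760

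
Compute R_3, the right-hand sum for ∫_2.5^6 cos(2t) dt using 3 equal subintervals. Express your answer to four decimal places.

0.4321

Δt = (6 − 2.5)/3 = 7/6.
Right endpoints: 11/3, 29/6, 6.
f(11/3) ≈ 0.4974, f(29/6) ≈ -0.9709, f(6) ≈ 0.8439.
Sum = Δt · [f(11/3) + f(29/6) + f(6)].
Sum ≈ 0.4321.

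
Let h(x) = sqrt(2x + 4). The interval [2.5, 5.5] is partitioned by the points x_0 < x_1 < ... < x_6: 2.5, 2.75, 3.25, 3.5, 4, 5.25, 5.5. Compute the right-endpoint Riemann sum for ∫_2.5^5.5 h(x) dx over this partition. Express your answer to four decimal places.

10.6800

Subinterval widths: 0.25, 0.5, 0.25, 0.5, 1.25, 0.25.
Right endpoints: 2.75, 3.25, 3.5, 4, 5.25, 5.5.
h(2.75) ≈ 3.0822, h(3.25) ≈ 3.2404, h(3.5) ≈ 3.3166, h(4) ≈ 3.4641, h(5.25) ≈ 3.8079, h(5.5) ≈ 3.8730.
Sum = Σ Δx_i · h(x_i).
Sum ≈ 10.6800.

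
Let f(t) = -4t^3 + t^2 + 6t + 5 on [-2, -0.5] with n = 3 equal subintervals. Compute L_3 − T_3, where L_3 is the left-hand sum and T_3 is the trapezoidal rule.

6.5625

L_3 = 22.375.
T_3 = 15.8125.
L_3 − T_3 = 6.5625.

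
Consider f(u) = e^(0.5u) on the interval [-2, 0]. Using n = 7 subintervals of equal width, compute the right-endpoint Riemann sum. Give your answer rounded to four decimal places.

1.3567

Δu = (0 − (-2))/7 = 2/7.
Right endpoints: -12/7, -10/7, -8/7, -6/7, -4/7, -2/7, 0.
f(-12/7) ≈ 0.4244, f(-10/7) ≈ 0.4895, f(-8/7) ≈ 0.5647, f(-6/7) ≈ 0.6514, f(-4/7) ≈ 0.7515, f(-2/7) ≈ 0.8669, f(0) ≈ 1.0000.
Sum = Δu · [f(-12/7) + f(-10/7) + f(-8/7) + ...].
Sum ≈ 1.3567.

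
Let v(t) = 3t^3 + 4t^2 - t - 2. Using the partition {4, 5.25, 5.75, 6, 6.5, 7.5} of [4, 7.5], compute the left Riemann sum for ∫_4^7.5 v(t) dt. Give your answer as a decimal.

2131.13671875

Subinterval widths: 1.25, 0.5, 0.25, 0.5, 1.
Left endpoints: 4, 5.25, 5.75, 6, 6.5.
v(4) = 250, v(5.25) = 537.109375, v(5.75) = 694.828125, v(6) = 784, v(6.5) = 984.375.
Sum = Σ Δt_i · v(t_i).
Sum = 2131.13671875.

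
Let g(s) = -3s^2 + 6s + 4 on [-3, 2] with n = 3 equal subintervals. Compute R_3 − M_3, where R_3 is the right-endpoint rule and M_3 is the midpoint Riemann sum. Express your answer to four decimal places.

27.0833

R_3 ≈ 0.555556.
M_3 ≈ -26.527778.
R_3 − M_3 ≈ 27.0833.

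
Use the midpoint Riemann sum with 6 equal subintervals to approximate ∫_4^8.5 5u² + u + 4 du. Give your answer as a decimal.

961.9453125

Δu = (8.5 − 4)/6 = 0.75.
Midpoints: 4.375, 5.125, 5.875, 6.625, 7.375, 8.125.
f(4.375) = 104.078125, f(5.125) = 140.453125, f(5.875) = 182.453125, f(6.625) = 230.078125, f(7.375) = 283.328125, f(8.125) = 342.203125.
Sum = Δu · [f(4.375) + f(5.125) + f(5.875) + ...].
Sum = 961.9453125.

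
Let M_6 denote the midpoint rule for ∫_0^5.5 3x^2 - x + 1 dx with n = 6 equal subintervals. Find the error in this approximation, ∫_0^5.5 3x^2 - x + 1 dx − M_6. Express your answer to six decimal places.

Exact integral: ∫_0^5.5 f(x) dx = 156.75.
M_6 ≈ 155.59461806.
Error ≈ 156.75 − 155.59461806 ≈ 1.155382.

1.155382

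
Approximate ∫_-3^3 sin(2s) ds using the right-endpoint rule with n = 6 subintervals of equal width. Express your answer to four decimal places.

Δs = (3 − (-3))/6 = 1.
Right endpoints: -2, -1, 0, 1, 2, 3.
f(-2) ≈ 0.7568, f(-1) ≈ -0.9093, f(0) ≈ 0.0000, f(1) ≈ 0.9093, f(2) ≈ -0.7568, f(3) ≈ -0.2794.
Sum = Δs · [f(-2) + f(-1) + f(0) + ...].
Sum ≈ -0.2794.

-0.2794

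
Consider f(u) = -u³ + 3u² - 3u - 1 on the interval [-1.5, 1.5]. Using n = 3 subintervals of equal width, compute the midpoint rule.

Δu = (1.5 − (-1.5))/3 = 1.
Midpoints: -1, 0, 1.
f(-1) = 6, f(0) = -1, f(1) = -2.
Sum = Δu · [f(-1) + f(0) + f(1)].
Sum = 3.

3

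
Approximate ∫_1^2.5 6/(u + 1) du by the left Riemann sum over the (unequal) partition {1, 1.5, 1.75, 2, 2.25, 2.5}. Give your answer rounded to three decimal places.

3.607

Subinterval widths: 0.5, 0.25, 0.25, 0.25, 0.25.
Left endpoints: 1, 1.5, 1.75, 2, 2.25.
f(1) = 3, f(1.5) = 2.4, f(1.75) = 24/11, f(2) = 2, f(2.25) = 24/13.
Sum = Σ Δu_i · f(u_i).
Sum ≈ 3.607.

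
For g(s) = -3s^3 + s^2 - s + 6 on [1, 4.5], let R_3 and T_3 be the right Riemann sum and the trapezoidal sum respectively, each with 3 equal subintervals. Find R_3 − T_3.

R_3 ≈ -432.768519.
T_3 ≈ -284.237269.
R_3 − T_3 = -148.53125.

-148.53125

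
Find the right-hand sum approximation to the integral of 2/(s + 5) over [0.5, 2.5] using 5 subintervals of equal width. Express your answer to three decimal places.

0.601

Δs = (2.5 − 0.5)/5 = 0.4.
Right endpoints: 0.9, 1.3, 1.7, 2.1, 2.5.
f(0.9) = 20/59, f(1.3) = 20/63, f(1.7) = 20/67, f(2.1) = 20/71, f(2.5) = 4/15.
Sum = Δs · [f(0.9) + f(1.3) + f(1.7) + f(2.1) + f(2.5)].
Sum ≈ 0.601.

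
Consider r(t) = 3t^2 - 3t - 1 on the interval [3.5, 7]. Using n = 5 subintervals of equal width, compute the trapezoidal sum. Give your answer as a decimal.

Δt = (7 − 3.5)/5 = 0.7.
r(3.5) = 25.25, r(4.2) = 39.32, r(4.9) = 56.33, r(5.6) = 76.28, r(6.3) = 99.17, r(7) = 125.
T_5 = (Δt/2)·[r(t_0) + 2r(t_1) + ... + 2r(t_{4}) + r(t_5)].
Sum = 242.3575.

242.3575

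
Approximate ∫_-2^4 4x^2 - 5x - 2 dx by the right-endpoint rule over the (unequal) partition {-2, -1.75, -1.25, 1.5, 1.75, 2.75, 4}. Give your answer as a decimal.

Subinterval widths: 0.25, 0.5, 2.75, 0.25, 1, 1.25.
Right endpoints: -1.75, -1.25, 1.5, 1.75, 2.75, 4.
f(-1.75) = 19, f(-1.25) = 10.5, f(1.5) = -0.5, f(1.75) = 1.5, f(2.75) = 14.5, f(4) = 42.
Sum = Σ Δx_i · f(x_i).
Sum = 76.

76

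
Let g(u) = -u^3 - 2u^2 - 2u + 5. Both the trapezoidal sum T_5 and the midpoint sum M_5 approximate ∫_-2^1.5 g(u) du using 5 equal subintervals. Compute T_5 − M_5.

-0.5359375

T_5 = 14.04375.
M_5 = 14.5796875.
T_5 − M_5 = -0.5359375.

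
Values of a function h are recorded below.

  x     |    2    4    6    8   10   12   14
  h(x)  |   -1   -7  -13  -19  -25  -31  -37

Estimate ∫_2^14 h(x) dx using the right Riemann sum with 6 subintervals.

-264

Δx = 2.
Sum = 2·[(-7) + (-13) + (-19) + (-25) + (-31) + (-37)] = -264.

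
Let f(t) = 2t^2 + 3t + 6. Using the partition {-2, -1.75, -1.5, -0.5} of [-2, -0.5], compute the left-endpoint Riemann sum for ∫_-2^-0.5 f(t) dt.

9.71875

Subinterval widths: 0.25, 0.25, 1.
Left endpoints: -2, -1.75, -1.5.
f(-2) = 8, f(-1.75) = 6.875, f(-1.5) = 6.
Sum = Σ Δt_i · f(t_i).
Sum = 9.71875.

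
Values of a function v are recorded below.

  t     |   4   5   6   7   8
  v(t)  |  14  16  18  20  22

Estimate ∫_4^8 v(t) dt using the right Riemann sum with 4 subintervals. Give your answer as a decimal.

Δt = 1.
Sum = 1·[16 + 18 + 20 + 22] = 76.

76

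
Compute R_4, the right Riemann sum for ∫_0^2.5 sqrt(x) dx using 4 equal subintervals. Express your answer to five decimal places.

3.03691

Δx = (2.5 − 0)/4 = 0.625.
Right endpoints: 0.625, 1.25, 1.875, 2.5.
f(0.625) ≈ 0.79057, f(1.25) ≈ 1.11803, f(1.875) ≈ 1.36931, f(2.5) ≈ 1.58114.
Sum = Δx · [f(0.625) + f(1.25) + f(1.875) + f(2.5)].
Sum ≈ 3.03691.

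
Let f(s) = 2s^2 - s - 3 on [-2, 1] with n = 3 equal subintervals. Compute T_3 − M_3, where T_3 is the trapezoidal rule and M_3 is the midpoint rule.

1.5

T_3 = -0.5.
M_3 = -2.
T_3 − M_3 = 1.5.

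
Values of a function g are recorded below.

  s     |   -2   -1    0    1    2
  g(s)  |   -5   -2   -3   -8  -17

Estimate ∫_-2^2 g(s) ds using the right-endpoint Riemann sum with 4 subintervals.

Δs = 1.
Sum = 1·[(-2) + (-3) + (-8) + (-17)] = -30.

-30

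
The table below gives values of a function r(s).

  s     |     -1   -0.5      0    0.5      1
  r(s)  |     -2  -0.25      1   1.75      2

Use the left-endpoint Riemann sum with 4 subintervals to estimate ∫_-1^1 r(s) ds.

Δs = 0.5.
Sum = 0.5·[(-2) + (-0.25) + 1 + 1.75] = 0.25.

0.25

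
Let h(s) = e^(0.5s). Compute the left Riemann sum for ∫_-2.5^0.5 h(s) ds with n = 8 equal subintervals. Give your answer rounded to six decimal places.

Δs = (0.5 − (-2.5))/8 = 0.375.
Left endpoints: -2.5, -2.125, -1.75, -1.375, -1, -0.625, -0.25, 0.125.
h(-2.5) ≈ 0.286505, h(-2.125) ≈ 0.345591, h(-1.75) ≈ 0.416862, h(-1.375) ≈ 0.502832, h(-1) ≈ 0.606531, h(-0.625) ≈ 0.731616, h(-0.25) ≈ 0.882497, h(0.125) ≈ 1.064494.
Sum = Δs · [h(-2.5) + h(-2.125) + h(-1.75) + ...].
Sum ≈ 1.813848.

1.813848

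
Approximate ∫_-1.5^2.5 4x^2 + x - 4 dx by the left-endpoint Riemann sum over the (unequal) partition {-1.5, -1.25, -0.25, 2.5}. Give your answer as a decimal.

Subinterval widths: 0.25, 1, 2.75.
Left endpoints: -1.5, -1.25, -0.25.
f(-1.5) = 3.5, f(-1.25) = 1, f(-0.25) = -4.
Sum = Σ Δx_i · f(x_i).
Sum = -9.125.

-9.125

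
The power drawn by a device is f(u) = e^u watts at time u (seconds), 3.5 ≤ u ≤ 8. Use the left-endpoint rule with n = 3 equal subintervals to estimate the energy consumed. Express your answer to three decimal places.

Δu = (8 − 3.5)/3 = 1.5.
Left endpoints: 3.5, 5, 6.5.
f(3.5) ≈ 33.115, f(5) ≈ 148.413, f(6.5) ≈ 665.142.
Sum = Δu · [f(3.5) + f(5) + f(6.5)].
Sum ≈ 1270.005.

1270.005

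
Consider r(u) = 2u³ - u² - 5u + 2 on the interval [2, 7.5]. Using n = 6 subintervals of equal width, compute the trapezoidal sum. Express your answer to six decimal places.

1337.629919

Δu = (7.5 − 2)/6 = 11/12.
r(2) = 4, r(35/12) = 24653/864, r(23/6) = 4363/54, r(4.75) = 170.03125, r(17/3) = 8248/27, r(79/12) = 428881/864, r(7.5) = 752.
T_6 = (Δu/2)·[r(u_0) + 2r(u_1) + ... + 2r(u_{5}) + r(u_6)].
Sum ≈ 1337.629919.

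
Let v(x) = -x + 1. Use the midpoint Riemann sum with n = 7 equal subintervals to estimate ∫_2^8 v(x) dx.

Δx = (8 − 2)/7 = 6/7.
Midpoints: 17/7, 23/7, 29/7, 5, 41/7, 47/7, 53/7.
v(17/7) = -10/7, v(23/7) = -16/7, v(29/7) = -22/7, v(5) = -4, v(41/7) = -34/7, v(47/7) = -40/7, v(53/7) = -46/7.
Sum = Δx · [v(17/7) + v(23/7) + v(29/7) + ...].
Sum = -24.

-24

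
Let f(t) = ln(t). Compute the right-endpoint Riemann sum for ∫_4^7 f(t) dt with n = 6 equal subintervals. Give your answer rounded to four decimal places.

Δt = (7 − 4)/6 = 0.5.
Right endpoints: 4.5, 5, 5.5, 6, 6.5, 7.
f(4.5) ≈ 1.5041, f(5) ≈ 1.6094, f(5.5) ≈ 1.7047, f(6) ≈ 1.7918, f(6.5) ≈ 1.8718, f(7) ≈ 1.9459.
Sum = Δt · [f(4.5) + f(5) + f(5.5) + ...].
Sum ≈ 5.2139.

5.2139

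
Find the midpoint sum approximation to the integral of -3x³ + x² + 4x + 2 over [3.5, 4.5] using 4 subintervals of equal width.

-160.734375

Δx = (4.5 − 3.5)/4 = 0.25.
Midpoints: 3.625, 3.875, 4.125, 4.375.
f(3.625) = -57991/512, f(3.875) = -72725/512, f(4.125) = -89627/512, f(4.375) = -108841/512.
Sum = Δx · [f(3.625) + f(3.875) + f(4.125) + f(4.375)].
Sum = -160.734375.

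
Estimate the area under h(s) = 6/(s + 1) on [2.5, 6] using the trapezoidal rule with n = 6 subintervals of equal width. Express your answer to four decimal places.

Δs = (6 − 2.5)/6 = 7/12.
h(2.5) = 12/7, h(37/12) = 72/49, h(11/3) = 9/7, h(4.25) = 8/7, h(29/6) = 36/35, h(65/12) = 72/77, h(6) = 6/7.
T_6 = (Δs/2)·[h(s_0) + 2h(s_1) + ... + 2h(s_{5}) + h(s_6)].
Sum ≈ 4.1693.

4.1693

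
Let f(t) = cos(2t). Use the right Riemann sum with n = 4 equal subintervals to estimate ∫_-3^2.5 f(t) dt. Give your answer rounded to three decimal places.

-0.634

Δt = (2.5 − (-3))/4 = 1.375.
Right endpoints: -1.625, -0.25, 1.125, 2.5.
f(-1.625) ≈ -0.994, f(-0.25) ≈ 0.878, f(1.125) ≈ -0.628, f(2.5) ≈ 0.284.
Sum = Δt · [f(-1.625) + f(-0.25) + f(1.125) + f(2.5)].
Sum ≈ -0.634.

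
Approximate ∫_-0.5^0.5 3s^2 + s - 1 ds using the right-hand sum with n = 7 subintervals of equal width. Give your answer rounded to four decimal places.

-0.6684

Δs = (0.5 − (-0.5))/7 = 1/7.
Right endpoints: -5/14, -3/14, -1/14, 1/14, 3/14, 5/14, 0.5.
f(-5/14) = -191/196, f(-3/14) = -211/196, f(-1/14) = -207/196, f(1/14) = -179/196, f(3/14) = -127/196, f(5/14) = -51/196, f(0.5) = 0.25.
Sum = Δs · [f(-5/14) + f(-3/14) + f(-1/14) + ...].
Sum ≈ -0.6684.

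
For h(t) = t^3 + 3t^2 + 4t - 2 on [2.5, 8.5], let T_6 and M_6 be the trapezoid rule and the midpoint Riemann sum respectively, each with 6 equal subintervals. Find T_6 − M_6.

29.25

T_6 = 2033.25.
M_6 = 2004.
T_6 − M_6 = 29.25.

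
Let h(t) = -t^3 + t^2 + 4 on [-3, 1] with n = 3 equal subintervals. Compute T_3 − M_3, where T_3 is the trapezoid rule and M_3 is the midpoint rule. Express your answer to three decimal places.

T_3 ≈ 50.07407.
M_3 ≈ 42.96296.
T_3 − M_3 ≈ 7.111.

7.111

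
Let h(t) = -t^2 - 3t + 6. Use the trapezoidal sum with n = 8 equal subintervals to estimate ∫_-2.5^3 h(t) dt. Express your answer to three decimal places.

Δt = (3 − (-2.5))/8 = 0.6875.
h(-2.5) = 7.25, h(-1.8125) = 8.15234375, h(-1.125) = 8.109375, h(-0.4375) = 7.12109375, h(0.25) = 5.1875, h(0.9375) = 2.30859375, h(1.625) = -1.515625, h(2.3125) = -6.28515625, h(3) = -12.
T_8 = (Δt/2)·[h(t_0) + 2h(t_1) + ... + 2h(t_{7}) + h(t_8)].
Sum ≈ 14.233.

14.233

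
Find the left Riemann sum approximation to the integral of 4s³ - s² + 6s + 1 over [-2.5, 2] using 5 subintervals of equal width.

Δs = (2 − (-2.5))/5 = 0.9.
Left endpoints: -2.5, -1.6, -0.7, 0.2, 1.1.
f(-2.5) = -82.75, f(-1.6) = -27.544, f(-0.7) = -5.062, f(0.2) = 2.192, f(1.1) = 11.714.
Sum = Δs · [f(-2.5) + f(-1.6) + f(-0.7) + f(0.2) + f(1.1)].
Sum = -91.305.

-91.305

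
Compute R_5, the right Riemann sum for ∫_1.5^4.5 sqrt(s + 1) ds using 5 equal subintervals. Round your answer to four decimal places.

Δs = (4.5 − 1.5)/5 = 0.6.
Right endpoints: 2.1, 2.7, 3.3, 3.9, 4.5.
f(2.1) ≈ 1.7607, f(2.7) ≈ 1.9235, f(3.3) ≈ 2.0736, f(3.9) ≈ 2.2136, f(4.5) ≈ 2.3452.
Sum = Δs · [f(2.1) + f(2.7) + f(3.3) + f(3.9) + f(4.5)].
Sum ≈ 6.1900.

6.1900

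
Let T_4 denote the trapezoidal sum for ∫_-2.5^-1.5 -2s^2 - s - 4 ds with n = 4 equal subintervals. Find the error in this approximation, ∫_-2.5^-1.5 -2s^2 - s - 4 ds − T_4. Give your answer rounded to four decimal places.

Exact integral: ∫_-2.5^-1.5 f(s) ds ≈ -10.166667.
T_4 = -10.1875.
Error ≈ -10.166667 − (-10.1875) ≈ 0.0208.

0.0208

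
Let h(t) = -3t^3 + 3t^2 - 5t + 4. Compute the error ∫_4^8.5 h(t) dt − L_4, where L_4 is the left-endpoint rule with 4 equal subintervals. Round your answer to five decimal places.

-795.52441

Exact integral: ∫_4^8.5 h(t) dt = -3295.546875.
L_4 ≈ -2500.0224609.
Error ≈ -3295.546875 − (-2500.0224609) ≈ -795.52441.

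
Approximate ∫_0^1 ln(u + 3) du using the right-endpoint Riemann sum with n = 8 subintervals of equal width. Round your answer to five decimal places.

Δu = (1 − 0)/8 = 0.125.
Right endpoints: 0.125, 0.25, 0.375, 0.5, 0.625, 0.75, 0.875, 1.
f(0.125) ≈ 1.13943, f(0.25) ≈ 1.17865, f(0.375) ≈ 1.21640, f(0.5) ≈ 1.25276, f(0.625) ≈ 1.28785, f(0.75) ≈ 1.32176, f(0.875) ≈ 1.35455, f(1) ≈ 1.38629.
Sum = Δu · [f(0.125) + f(0.25) + f(0.375) + ...].
Sum ≈ 1.26721.

1.26721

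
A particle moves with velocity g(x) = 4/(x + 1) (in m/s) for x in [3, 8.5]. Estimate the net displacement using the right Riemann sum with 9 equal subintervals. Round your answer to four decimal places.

3.2895

Δx = (8.5 − 3)/9 = 11/18.
Right endpoints: 65/18, 38/9, 29/6, 49/9, 109/18, 20/3, 131/18, 71/9, 8.5.
g(65/18) = 72/83, g(38/9) = 36/47, g(29/6) = 24/35, g(49/9) = 18/29, g(109/18) = 72/127, g(20/3) = 12/23, g(131/18) = 72/149, g(71/9) = 0.45, g(8.5) = 8/19.
Sum = Δx · [g(65/18) + g(38/9) + g(29/6) + ...].
Sum ≈ 3.2895.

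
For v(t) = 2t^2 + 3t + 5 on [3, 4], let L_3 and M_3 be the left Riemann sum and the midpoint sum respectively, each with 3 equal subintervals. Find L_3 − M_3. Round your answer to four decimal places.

-2.7778

L_3 ≈ 37.370370.
M_3 ≈ 40.148148.
L_3 − M_3 ≈ -2.7778.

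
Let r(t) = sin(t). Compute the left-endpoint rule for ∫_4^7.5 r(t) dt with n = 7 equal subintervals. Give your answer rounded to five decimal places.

Δt = (7.5 − 4)/7 = 0.5.
Left endpoints: 4, 4.5, 5, 5.5, 6, 6.5, 7.
r(4) ≈ -0.75680, r(4.5) ≈ -0.97753, r(5) ≈ -0.95892, r(5.5) ≈ -0.70554, r(6) ≈ -0.27942, r(6.5) ≈ 0.21512, r(7) ≈ 0.65699.
Sum = Δt · [r(4) + r(4.5) + r(5) + ...].
Sum ≈ -1.40305.

-1.40305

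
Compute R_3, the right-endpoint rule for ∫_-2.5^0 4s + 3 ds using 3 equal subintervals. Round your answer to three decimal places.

-0.833

Δs = (0 − (-2.5))/3 = 5/6.
Right endpoints: -5/3, -5/6, 0.
f(-5/3) = -11/3, f(-5/6) = -1/3, f(0) = 3.
Sum = Δs · [f(-5/3) + f(-5/6) + f(0)].
Sum ≈ -0.833.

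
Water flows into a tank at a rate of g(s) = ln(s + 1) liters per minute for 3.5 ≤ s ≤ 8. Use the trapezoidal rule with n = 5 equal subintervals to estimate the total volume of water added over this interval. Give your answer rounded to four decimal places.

Δs = (8 − 3.5)/5 = 0.9.
g(3.5) ≈ 1.5041, g(4.4) ≈ 1.6864, g(5.3) ≈ 1.8405, g(6.2) ≈ 1.9741, g(7.1) ≈ 2.0919, g(8) ≈ 2.1972.
T_5 = (Δs/2)·[g(s_0) + 2g(s_1) + ... + 2g(s_{4}) + g(s_5)].
Sum ≈ 8.4992.

8.4992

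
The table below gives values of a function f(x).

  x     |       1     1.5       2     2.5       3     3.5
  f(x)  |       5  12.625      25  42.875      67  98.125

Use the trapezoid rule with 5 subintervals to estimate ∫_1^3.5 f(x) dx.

99.53125

Δx = 0.5.
T_5 = (0.5/2)·[5 + 2·12.625 + 2·25 + 2·42.875 + 2·67 + 98.125] = 99.53125.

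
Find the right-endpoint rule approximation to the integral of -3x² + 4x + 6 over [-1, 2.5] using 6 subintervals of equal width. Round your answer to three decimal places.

13.769

Δx = (2.5 − (-1))/6 = 7/12.
Right endpoints: -5/12, 1/6, 0.75, 4/3, 23/12, 2.5.
f(-5/12) = 3.8125, f(1/6) = 79/12, f(0.75) = 7.3125, f(4/3) = 6, f(23/12) = 127/48, f(2.5) = -2.75.
Sum = Δx · [f(-5/12) + f(1/6) + f(0.75) + ...].
Sum ≈ 13.769.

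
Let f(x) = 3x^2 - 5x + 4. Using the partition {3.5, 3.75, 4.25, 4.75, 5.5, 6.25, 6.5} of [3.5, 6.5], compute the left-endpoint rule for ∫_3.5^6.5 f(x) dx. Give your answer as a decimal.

146.875

Subinterval widths: 0.25, 0.5, 0.5, 0.75, 0.75, 0.25.
Left endpoints: 3.5, 3.75, 4.25, 4.75, 5.5, 6.25.
f(3.5) = 23.25, f(3.75) = 27.4375, f(4.25) = 36.9375, f(4.75) = 47.9375, f(5.5) = 67.25, f(6.25) = 89.9375.
Sum = Σ Δx_i · f(x_i).
Sum = 146.875.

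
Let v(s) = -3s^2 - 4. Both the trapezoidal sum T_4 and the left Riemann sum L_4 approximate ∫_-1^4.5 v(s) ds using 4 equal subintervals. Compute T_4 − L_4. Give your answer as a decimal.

-39.703125

T_4 = -119.32421875.
L_4 = -79.62109375.
T_4 − L_4 = -39.703125.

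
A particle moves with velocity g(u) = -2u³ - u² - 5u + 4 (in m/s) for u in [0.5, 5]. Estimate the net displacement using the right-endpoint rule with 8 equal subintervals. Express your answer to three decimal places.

Δu = (5 − 0.5)/8 = 0.5625.
Right endpoints: 1.0625, 1.625, 2.1875, 2.75, 3.3125, 3.875, 4.4375, 5.
g(1.0625) = -9913/2048, g(1.625) = -15.34765625, g(2.1875) = -66883/2048, g(2.75) = -58.90625, g(3.3125) = -197077/2048, g(3.875) = -146.76171875, g(4.4375) = -435487/2048, g(5) = -296.
Sum = Δu · [g(1.0625) + g(1.625) + g(2.1875) + ...].
Sum ≈ -485.653.

-485.653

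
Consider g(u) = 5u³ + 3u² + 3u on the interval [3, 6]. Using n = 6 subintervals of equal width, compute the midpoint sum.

Δu = (6 − 3)/6 = 0.5.
Midpoints: 3.25, 3.75, 4.25, 4.75, 5.25, 5.75.
g(3.25) = 213.078125, g(3.75) = 317.109375, g(4.25) = 450.765625, g(4.75) = 617.796875, g(5.25) = 821.953125, g(5.75) = 1066.984375.
Sum = Δu · [g(3.25) + g(3.75) + g(4.25) + ...].
Sum = 1743.84375.

1743.84375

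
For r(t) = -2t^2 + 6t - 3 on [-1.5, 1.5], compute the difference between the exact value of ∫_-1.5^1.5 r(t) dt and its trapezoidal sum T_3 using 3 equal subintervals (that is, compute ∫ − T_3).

Exact integral: ∫_-1.5^1.5 r(t) dt = -13.5.
T_3 = -14.5.
Error = -13.5 − (-14.5) = 1.

1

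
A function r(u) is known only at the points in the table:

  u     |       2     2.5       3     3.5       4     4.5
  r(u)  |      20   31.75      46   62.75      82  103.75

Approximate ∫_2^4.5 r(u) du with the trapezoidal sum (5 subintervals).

Δu = 0.5.
T_5 = (0.5/2)·[20 + 2·31.75 + 2·46 + 2·62.75 + 2·82 + 103.75] = 142.1875.

142.1875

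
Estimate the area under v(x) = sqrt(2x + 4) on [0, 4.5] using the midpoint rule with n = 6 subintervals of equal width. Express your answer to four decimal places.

12.9626

Δx = (4.5 − 0)/6 = 0.75.
Midpoints: 0.375, 1.125, 1.875, 2.625, 3.375, 4.125.
v(0.375) ≈ 2.1794, v(1.125) ≈ 2.5000, v(1.875) ≈ 2.7839, v(2.625) ≈ 3.0414, v(3.375) ≈ 3.2787, v(4.125) ≈ 3.5000.
Sum = Δx · [v(0.375) + v(1.125) + v(1.875) + ...].
Sum ≈ 12.9626.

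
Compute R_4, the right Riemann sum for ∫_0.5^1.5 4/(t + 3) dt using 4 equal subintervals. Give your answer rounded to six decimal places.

0.974183

Δt = (1.5 − 0.5)/4 = 0.25.
Right endpoints: 0.75, 1, 1.25, 1.5.
f(0.75) = 16/15, f(1) = 1, f(1.25) = 16/17, f(1.5) = 8/9.
Sum = Δt · [f(0.75) + f(1) + f(1.25) + f(1.5)].
Sum ≈ 0.974183.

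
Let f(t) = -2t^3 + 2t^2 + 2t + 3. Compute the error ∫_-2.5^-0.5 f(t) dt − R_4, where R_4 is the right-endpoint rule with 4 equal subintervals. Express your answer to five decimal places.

8.83333

Exact integral: ∫_-2.5^-0.5 f(t) dt ≈ 29.8333333.
R_4 = 21.
Error ≈ 29.8333333 − 21 ≈ 8.83333.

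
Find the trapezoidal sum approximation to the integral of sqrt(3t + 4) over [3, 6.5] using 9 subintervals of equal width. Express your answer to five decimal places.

14.89828

Δt = (6.5 − 3)/9 = 7/18.
f(3) ≈ 3.60555, f(61/18) ≈ 3.76386, f(34/9) ≈ 3.91578, f(25/6) ≈ 4.06202, f(41/9) ≈ 4.20317, f(89/18) ≈ 4.33974, f(16/3) ≈ 4.47214, f(103/18) ≈ 4.60072, f(55/9) ≈ 4.72582, f(6.5) ≈ 4.84768.
T_9 = (Δt/2)·[f(t_0) + 2f(t_1) + ... + 2f(t_{8}) + f(t_9)].
Sum ≈ 14.89828.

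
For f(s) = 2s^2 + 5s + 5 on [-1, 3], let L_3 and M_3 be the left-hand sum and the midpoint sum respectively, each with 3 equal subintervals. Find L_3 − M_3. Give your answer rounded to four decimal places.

-20.4444

L_3 ≈ 37.037037.
M_3 ≈ 57.481481.
L_3 − M_3 ≈ -20.4444.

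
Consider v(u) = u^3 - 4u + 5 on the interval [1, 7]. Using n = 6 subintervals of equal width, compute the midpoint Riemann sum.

Δu = (7 − 1)/6 = 1.
Midpoints: 1.5, 2.5, 3.5, 4.5, 5.5, 6.5.
v(1.5) = 2.375, v(2.5) = 10.625, v(3.5) = 33.875, v(4.5) = 78.125, v(5.5) = 149.375, v(6.5) = 253.625.
Sum = Δu · [v(1.5) + v(2.5) + v(3.5) + ...].
Sum = 528.

528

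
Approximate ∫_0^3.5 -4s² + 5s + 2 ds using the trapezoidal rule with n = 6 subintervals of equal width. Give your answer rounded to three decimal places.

-20.336

Δs = (3.5 − 0)/6 = 7/12.
f(0) = 2, f(7/12) = 32/9, f(7/6) = 43/18, f(1.75) = -1.5, f(7/3) = -73/9, f(35/12) = -157/9, f(3.5) = -29.5.
T_6 = (Δs/2)·[f(s_0) + 2f(s_1) + ... + 2f(s_{5}) + f(s_6)].
Sum ≈ -20.336.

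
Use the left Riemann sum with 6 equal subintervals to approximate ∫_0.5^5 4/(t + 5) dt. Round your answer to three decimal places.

2.518

Δt = (5 − 0.5)/6 = 0.75.
Left endpoints: 0.5, 1.25, 2, 2.75, 3.5, 4.25.
f(0.5) = 8/11, f(1.25) = 0.64, f(2) = 4/7, f(2.75) = 16/31, f(3.5) = 8/17, f(4.25) = 16/37.
Sum = Δt · [f(0.5) + f(1.25) + f(2) + ...].
Sum ≈ 2.518.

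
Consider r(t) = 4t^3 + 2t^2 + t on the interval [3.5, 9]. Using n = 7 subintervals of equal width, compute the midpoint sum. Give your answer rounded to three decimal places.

6880.942

Δt = (9 − 3.5)/7 = 11/14.
Midpoints: 109/28, 131/28, 153/28, 6.25, 197/28, 219/28, 241/28.
r(109/28) = 1482727/5488, r(131/28) = 2514021/5488, r(153/28) = 3939291/5488, r(6.25) = 1060.9375, r(197/28) = 8227311/5488, r(219/28) = 11217837/5488, r(241/28) = 14857891/5488.
Sum = Δt · [r(109/28) + r(131/28) + r(153/28) + ...].
Sum ≈ 6880.942.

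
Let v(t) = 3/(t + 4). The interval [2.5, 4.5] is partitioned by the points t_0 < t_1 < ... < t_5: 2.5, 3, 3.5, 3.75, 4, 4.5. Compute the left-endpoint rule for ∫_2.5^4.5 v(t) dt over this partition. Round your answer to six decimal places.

0.829329

Subinterval widths: 0.5, 0.5, 0.25, 0.25, 0.5.
Left endpoints: 2.5, 3, 3.5, 3.75, 4.
v(2.5) = 6/13, v(3) = 3/7, v(3.5) = 0.4, v(3.75) = 12/31, v(4) = 0.375.
Sum = Σ Δt_i · v(t_i).
Sum ≈ 0.829329.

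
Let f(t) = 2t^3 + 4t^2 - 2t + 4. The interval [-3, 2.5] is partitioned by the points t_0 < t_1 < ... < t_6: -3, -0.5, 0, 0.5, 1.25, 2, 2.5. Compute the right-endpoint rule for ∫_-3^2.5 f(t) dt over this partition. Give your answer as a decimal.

Subinterval widths: 2.5, 0.5, 0.5, 0.75, 0.75, 0.5.
Right endpoints: -0.5, 0, 0.5, 1.25, 2, 2.5.
f(-0.5) = 5.75, f(0) = 4, f(0.5) = 4.25, f(1.25) = 11.65625, f(2) = 32, f(2.5) = 55.25.
Sum = Σ Δt_i · f(t_i).
Sum = 78.8671875.

78.8671875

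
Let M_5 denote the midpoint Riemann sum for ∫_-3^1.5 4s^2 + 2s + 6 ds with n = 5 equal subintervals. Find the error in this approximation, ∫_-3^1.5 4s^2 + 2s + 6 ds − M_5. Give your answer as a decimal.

Exact integral: ∫_-3^1.5 f(s) ds = 60.75.
M_5 = 59.535.
Error = 60.75 − 59.535 = 1.215.

1.215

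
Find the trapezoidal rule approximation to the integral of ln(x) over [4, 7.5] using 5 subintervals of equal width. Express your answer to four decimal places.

6.0618

Δx = (7.5 − 4)/5 = 0.7.
f(4) ≈ 1.3863, f(4.7) ≈ 1.5476, f(5.4) ≈ 1.6864, f(6.1) ≈ 1.8083, f(6.8) ≈ 1.9169, f(7.5) ≈ 2.0149.
T_5 = (Δx/2)·[f(x_0) + 2f(x_1) + ... + 2f(x_{4}) + f(x_5)].
Sum ≈ 6.0618.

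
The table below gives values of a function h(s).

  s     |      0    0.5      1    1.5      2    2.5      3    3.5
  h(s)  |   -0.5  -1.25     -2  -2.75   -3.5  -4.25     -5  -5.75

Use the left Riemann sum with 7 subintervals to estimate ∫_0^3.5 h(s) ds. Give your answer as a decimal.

-9.625

Δs = 0.5.
Sum = 0.5·[(-0.5) + (-1.25) + (-2) + (-2.75) + (-3.5) + (-4.25) + (-5)] = -9.625.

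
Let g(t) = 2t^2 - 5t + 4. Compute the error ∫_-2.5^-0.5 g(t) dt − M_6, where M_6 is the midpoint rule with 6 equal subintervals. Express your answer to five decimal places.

Exact integral: ∫_-2.5^-0.5 g(t) dt ≈ 33.3333333.
M_6 ≈ 33.2962963.
Error ≈ 33.3333333 − 33.2962963 ≈ 0.03704.

0.03704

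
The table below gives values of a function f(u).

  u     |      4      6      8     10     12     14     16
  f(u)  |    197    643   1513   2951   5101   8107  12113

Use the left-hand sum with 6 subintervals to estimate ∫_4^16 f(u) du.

Δu = 2.
Sum = 2·[197 + 643 + 1513 + 2951 + 5101 + 8107] = 37024.

37024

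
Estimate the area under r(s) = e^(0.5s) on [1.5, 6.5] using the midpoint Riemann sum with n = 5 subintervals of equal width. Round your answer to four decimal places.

Δs = (6.5 − 1.5)/5 = 1.
Midpoints: 2, 3, 4, 5, 6.
r(2) ≈ 2.7183, r(3) ≈ 4.4817, r(4) ≈ 7.3891, r(5) ≈ 12.1825, r(6) ≈ 20.0855.
Sum = Δs · [r(2) + r(3) + r(4) + r(5) + r(6)].
Sum ≈ 46.8571.

46.8571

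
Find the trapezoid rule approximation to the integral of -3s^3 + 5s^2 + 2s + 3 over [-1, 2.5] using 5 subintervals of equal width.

14.41125

Δs = (2.5 − (-1))/5 = 0.7.
f(-1) = 9, f(-0.3) = 2.931, f(0.4) = 4.408, f(1.1) = 7.257, f(1.8) = 5.304, f(2.5) = -7.625.
T_5 = (Δs/2)·[f(s_0) + 2f(s_1) + ... + 2f(s_{4}) + f(s_5)].
Sum = 14.41125.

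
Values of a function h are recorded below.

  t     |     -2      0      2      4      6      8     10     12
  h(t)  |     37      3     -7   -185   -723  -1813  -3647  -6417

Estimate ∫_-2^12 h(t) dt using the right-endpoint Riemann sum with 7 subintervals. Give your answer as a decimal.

Δt = 2.
Sum = 2·[3 + (-7) + (-185) + (-723) + (-1813) + (-3647) + (-6417)] = -25578.

-25578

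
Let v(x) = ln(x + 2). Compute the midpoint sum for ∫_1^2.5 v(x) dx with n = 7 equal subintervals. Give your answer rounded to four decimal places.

Δx = (2.5 − 1)/7 = 3/14.
Midpoints: 31/28, 37/28, 43/28, 1.75, 55/28, 61/28, 67/28.
v(31/28) ≈ 1.1337, v(37/28) ≈ 1.2004, v(43/28) ≈ 1.2629, v(1.75) ≈ 1.3218, v(55/28) ≈ 1.3773, v(61/28) ≈ 1.4300, v(67/28) ≈ 1.4800.
Sum = Δx · [v(31/28) + v(37/28) + v(43/28) + ...].
Sum ≈ 1.9727.

1.9727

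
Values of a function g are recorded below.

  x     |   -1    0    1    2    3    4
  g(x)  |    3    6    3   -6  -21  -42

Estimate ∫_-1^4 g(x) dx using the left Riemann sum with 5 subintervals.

-15

Δx = 1.
Sum = 1·[3 + 6 + 3 + (-6) + (-21)] = -15.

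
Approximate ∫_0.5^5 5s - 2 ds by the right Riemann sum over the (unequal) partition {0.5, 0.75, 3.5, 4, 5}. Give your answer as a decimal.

75.0625

Subinterval widths: 0.25, 2.75, 0.5, 1.
Right endpoints: 0.75, 3.5, 4, 5.
f(0.75) = 1.75, f(3.5) = 15.5, f(4) = 18, f(5) = 23.
Sum = Σ Δs_i · f(s_i).
Sum = 75.0625.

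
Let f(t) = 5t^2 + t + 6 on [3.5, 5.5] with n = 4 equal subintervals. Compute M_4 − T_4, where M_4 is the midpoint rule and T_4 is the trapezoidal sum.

M_4 = 226.625.
T_4 = 227.25.
M_4 − T_4 = -0.625.

-0.625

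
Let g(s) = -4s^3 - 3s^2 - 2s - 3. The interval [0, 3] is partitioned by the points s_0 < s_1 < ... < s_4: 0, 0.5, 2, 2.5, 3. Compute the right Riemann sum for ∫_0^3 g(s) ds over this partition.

-195.75

Subinterval widths: 0.5, 1.5, 0.5, 0.5.
Right endpoints: 0.5, 2, 2.5, 3.
g(0.5) = -5.25, g(2) = -51, g(2.5) = -89.25, g(3) = -144.
Sum = Σ Δs_i · g(s_i).
Sum = -195.75.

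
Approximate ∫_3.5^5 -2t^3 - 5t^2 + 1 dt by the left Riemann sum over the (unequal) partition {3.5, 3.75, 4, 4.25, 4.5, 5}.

-333.90625

Subinterval widths: 0.25, 0.25, 0.25, 0.25, 0.5.
Left endpoints: 3.5, 3.75, 4, 4.25, 4.5.
f(3.5) = -146, f(3.75) = -174.78125, f(4) = -207, f(4.25) = -242.84375, f(4.5) = -282.5.
Sum = Σ Δt_i · f(t_i).
Sum = -333.90625.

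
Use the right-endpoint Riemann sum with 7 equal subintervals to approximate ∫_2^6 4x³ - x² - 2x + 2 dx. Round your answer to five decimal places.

1423.18367

Δx = (6 − 2)/7 = 4/7.
Right endpoints: 18/7, 22/7, 26/7, 30/7, 34/7, 38/7, 6.
f(18/7) = 19982/343, f(22/7) = 37734/343, f(26/7) = 63710/343, f(30/7) = 99446/343, f(34/7) = 146478/343, f(38/7) = 206342/343, f(6) = 818.
Sum = Δx · [f(18/7) + f(22/7) + f(26/7) + ...].
Sum ≈ 1423.18367.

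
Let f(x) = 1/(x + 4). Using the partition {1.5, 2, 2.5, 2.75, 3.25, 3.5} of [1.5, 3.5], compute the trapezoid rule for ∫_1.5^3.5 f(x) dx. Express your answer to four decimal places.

Subinterval widths: 0.5, 0.5, 0.25, 0.5, 0.25.
f(1.5) = 2/11, f(2) = 1/6, f(2.5) = 2/13, f(2.75) = 4/27, f(3.25) = 4/29, f(3.5) = 2/15.
On each subinterval the trapezoid contributes (Δx_i/2)·[f(x_{i-1}) + f(x_i)].
Sum ≈ 0.3104.

0.3104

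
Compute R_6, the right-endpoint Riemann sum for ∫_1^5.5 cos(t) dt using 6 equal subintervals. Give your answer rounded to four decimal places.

-1.4107

Δt = (5.5 − 1)/6 = 0.75.
Right endpoints: 1.75, 2.5, 3.25, 4, 4.75, 5.5.
f(1.75) ≈ -0.1782, f(2.5) ≈ -0.8011, f(3.25) ≈ -0.9941, f(4) ≈ -0.6536, f(4.75) ≈ 0.0376, f(5.5) ≈ 0.7087.
Sum = Δt · [f(1.75) + f(2.5) + f(3.25) + ...].
Sum ≈ -1.4107.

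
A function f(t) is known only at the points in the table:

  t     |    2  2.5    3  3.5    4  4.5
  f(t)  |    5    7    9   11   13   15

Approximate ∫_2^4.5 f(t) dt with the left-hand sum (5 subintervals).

22.5

Δt = 0.5.
Sum = 0.5·[5 + 7 + 9 + 11 + 13] = 22.5.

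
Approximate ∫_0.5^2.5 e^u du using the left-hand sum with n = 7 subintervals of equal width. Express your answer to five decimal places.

Δu = (2.5 − 0.5)/7 = 2/7.
Left endpoints: 0.5, 11/14, 15/14, 19/14, 23/14, 27/14, 31/14.
f(0.5) ≈ 1.64872, f(11/14) ≈ 2.19397, f(15/14) ≈ 2.91955, f(19/14) ≈ 3.88508, f(23/14) ≈ 5.16992, f(27/14) ≈ 6.87968, f(31/14) ≈ 9.15487.
Sum = Δu · [f(0.5) + f(11/14) + f(15/14) + ...].
Sum ≈ 9.10051.

9.10051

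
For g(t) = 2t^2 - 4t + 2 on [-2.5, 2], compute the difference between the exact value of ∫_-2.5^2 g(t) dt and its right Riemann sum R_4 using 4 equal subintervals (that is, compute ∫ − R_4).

10.7578125

Exact integral: ∫_-2.5^2 g(t) dt = 29.25.
R_4 = 18.4921875.
Error = 29.25 − 18.4921875 = 10.7578125.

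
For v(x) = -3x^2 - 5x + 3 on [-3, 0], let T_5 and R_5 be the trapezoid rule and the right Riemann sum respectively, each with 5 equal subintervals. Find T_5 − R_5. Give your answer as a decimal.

-3.6

T_5 = 3.96.
R_5 = 7.56.
T_5 − R_5 = -3.6.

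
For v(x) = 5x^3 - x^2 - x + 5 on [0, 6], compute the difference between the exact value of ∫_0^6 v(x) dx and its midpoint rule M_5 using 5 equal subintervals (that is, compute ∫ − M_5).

31.68

Exact integral: ∫_0^6 v(x) dx = 1560.
M_5 = 1528.32.
Error = 1560 − 1528.32 = 31.68.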